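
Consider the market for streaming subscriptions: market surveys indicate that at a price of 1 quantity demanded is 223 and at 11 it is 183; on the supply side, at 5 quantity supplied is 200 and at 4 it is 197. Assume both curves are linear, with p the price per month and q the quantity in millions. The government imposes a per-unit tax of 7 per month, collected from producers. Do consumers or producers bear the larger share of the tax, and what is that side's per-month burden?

Demand slope: (183 − 223)/(11 − 1) = -4, so qd = 227 − 4p.
Supply slope: (197 − 200)/(4 − 5) = 3, so qs = 3p + 185.
Without the tax, 227 − 4p = 3p + 185 gives 7p = 42, so p* = 6 and q* = 203.
With the tax collected from producers, supply shifts: qs = 3(p − 7) + 185.
Solving gives q = 191 with consumers paying 9 and producers receiving 2 (the 7 wedge).
Per-month burden: consumers 3, producers 4.
Producers take the larger share because supply is less price-elastic here (demand slope 4 vs supply slope 3).

Producers bear the larger share: 4 per month.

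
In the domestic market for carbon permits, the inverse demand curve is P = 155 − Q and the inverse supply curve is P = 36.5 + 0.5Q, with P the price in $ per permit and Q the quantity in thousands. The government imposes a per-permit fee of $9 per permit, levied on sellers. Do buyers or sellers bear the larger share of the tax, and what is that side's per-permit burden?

Buyers bear the larger share: $6 per permit.

Inverting to Q(P) form: Qd = 155 − P; Qs = 2P − 73.
Without the tax, 155 − P = 2P − 73 gives 3P = 228, so P* = $76 and Q* = 79.
With the tax collected from sellers, supply shifts: Qs = 2(P − 9) − 73.
Solving gives Q = 73 with buyers paying $82 and sellers receiving $73 (the $9 wedge).
Per-permit burden: buyers $6, sellers $3.
Buyers take the larger share because demand is less price-elastic here (demand slope 1 vs supply slope 2).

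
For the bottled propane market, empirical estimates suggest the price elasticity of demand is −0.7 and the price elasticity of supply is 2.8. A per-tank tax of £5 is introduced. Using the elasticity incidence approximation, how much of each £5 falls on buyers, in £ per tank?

Incidence ratio: buyers' share ≈ εs / (εs + |εd|) = 2.8 / (2.8 + 0.7) = 0.8.
So buyers bear ≈ 0.8 × £5 = £4; suppliers bear £1.

Buyers bear ≈ £4 per tank.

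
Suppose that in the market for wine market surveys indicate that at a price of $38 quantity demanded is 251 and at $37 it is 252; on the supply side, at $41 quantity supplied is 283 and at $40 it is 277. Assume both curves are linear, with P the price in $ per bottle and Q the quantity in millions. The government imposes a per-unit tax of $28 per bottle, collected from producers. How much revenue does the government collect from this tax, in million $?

Demand slope: (252 − 251)/(37 − 38) = -1, so Qd = 289 − P.
Supply slope: (277 − 283)/(40 − 41) = 6, so Qs = 6P + 37.
Before the tax: set 289 − P = 6P + 37 → P* = $36, Q* = 253.
With the tax collected from producers, supply shifts: Qs = 6(P − 28) + 37.
New equilibrium: consumers pay $60, producers receive $32, Q = 229. (Wedge: Pb − Ps = 28.)
Revenue = t · Q = 28 · 229 = $6412.

Tax revenue = $6412 million.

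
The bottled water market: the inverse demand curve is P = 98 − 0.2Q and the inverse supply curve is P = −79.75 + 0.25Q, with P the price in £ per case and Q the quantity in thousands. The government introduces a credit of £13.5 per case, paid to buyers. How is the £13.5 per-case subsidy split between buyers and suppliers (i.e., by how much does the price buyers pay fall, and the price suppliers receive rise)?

Buyers gain £6 per case; suppliers gain £7.5 per case.

Inverting to Q(P) form: Qd = 490 − 5P; Qs = 4P + 319.
Before the subsidy: set 490 − 5P = 4P + 319 → P* = £19, Q* = 395.
With a per-unit subsidy paid to buyers, each effectively pays P − 13.5, so demand becomes Qd = 490 − 5(P − 13.5).
Solving gives Q = 425 with buyers paying £13 and suppliers receiving £26.5 (the £13.5 wedge).
Gain to buyers: £6; to suppliers: £7.5. (They sum to £13.5.)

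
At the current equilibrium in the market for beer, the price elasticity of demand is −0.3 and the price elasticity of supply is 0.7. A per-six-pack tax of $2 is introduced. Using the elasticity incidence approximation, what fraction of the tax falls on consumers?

Incidence ratio: consumers' share ≈ εs / (εs + |εd|) = 0.7 / (0.7 + 0.3) = 0.7.
Supply is the more elastic side, so consumers bear the larger share.

Consumers' share ≈ 0.7.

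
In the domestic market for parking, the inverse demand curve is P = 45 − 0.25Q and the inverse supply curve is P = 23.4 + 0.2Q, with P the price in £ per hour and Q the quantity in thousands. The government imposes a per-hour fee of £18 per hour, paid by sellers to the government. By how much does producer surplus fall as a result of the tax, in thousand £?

Rewrite in direct form: Qd = 180 − 4P and Qs = 5P − 117.
Without the tax, 180 − 4P = 5P − 117 gives 9P = 297, so P* = £33 and Q* = 48.
With the tax collected from sellers, supply shifts: Qs = 5(P − 18) − 117.
Solving gives Q = 8 with consumers paying £43 and sellers receiving £25 (the £18 wedge).
ΔPS is the trapezoid between Q = 8 and Q = 48 of height £8: ½ · (48 + 8) · 8 = £224.

Producer surplus falls by £224 thousand.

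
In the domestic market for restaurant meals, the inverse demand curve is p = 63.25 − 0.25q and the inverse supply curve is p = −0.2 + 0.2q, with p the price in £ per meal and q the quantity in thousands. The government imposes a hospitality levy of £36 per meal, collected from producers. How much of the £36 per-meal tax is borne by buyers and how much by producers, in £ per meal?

Rewrite in direct form: qd = 253 − 4p and qs = 5p + 1.
Before the tax: set 253 − 4p = 5p + 1 → p* = £28, q* = 141.
With the tax collected from producers, supply shifts: qs = 5(p − 36) + 1.
New equilibrium: buyers pay £48, producers receive £12, q = 61. (Wedge: pb − ps = 36.)
Burden on buyers: £20; on producers: £16. (They sum to £36.)

Buyers bear £20 per meal; producers bear £16 per meal.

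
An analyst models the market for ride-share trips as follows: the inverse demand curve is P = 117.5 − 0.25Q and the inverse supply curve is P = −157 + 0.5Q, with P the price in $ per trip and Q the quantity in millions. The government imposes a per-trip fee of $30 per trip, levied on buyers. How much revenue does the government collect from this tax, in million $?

Tax revenue = $9780 million.

Inverting to Q(P) form: Qd = 470 − 4P; Qs = 2P + 314.
Without the tax, 470 − 4P = 2P + 314 gives 6P = 156, so P* = $26 and Q* = 366.
With the tax collected from buyers, demand (in seller-price terms) shifts: Qd = 470 − 4(P + 30).
Solving gives Q = 326 with buyers paying $36 and suppliers receiving $6 (the $30 wedge).
Revenue = t · Q = 30 · 326 = $9780.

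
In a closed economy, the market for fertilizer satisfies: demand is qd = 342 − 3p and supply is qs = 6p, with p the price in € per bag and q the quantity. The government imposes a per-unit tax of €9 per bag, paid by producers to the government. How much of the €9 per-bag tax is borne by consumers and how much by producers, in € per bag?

Before the tax: set 342 − 3p = 6p → p* = €38, q* = 228.
With the tax collected from producers, supply shifts: qs = 6(p − 9).
New equilibrium: consumers pay €44, producers receive €35, q = 210. (Wedge: pb − ps = 9.)
Burden on consumers: €6; on producers: €3. (They sum to €9.)

Consumers bear €6 per bag; producers bear €3 per bag.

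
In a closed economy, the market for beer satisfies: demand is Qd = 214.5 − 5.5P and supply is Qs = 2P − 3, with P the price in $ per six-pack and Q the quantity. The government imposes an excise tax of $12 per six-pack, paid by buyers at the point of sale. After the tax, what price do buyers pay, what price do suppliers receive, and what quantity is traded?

Before the tax: set 214.5 − 5.5P = 2P − 3 → P* = $29, Q* = 55.
With the tax collected from buyers, demand (in seller-price terms) shifts: Qd = 214.5 − 5.5(P + 12).
Solving gives Q = 37.4 with buyers paying $32.2 and suppliers receiving $20.2 (the $12 wedge).
The less price-elastic side of the market bears the larger share of a per-unit tax.

Buyers pay $32.2; suppliers receive $20.2; quantity = 37.4.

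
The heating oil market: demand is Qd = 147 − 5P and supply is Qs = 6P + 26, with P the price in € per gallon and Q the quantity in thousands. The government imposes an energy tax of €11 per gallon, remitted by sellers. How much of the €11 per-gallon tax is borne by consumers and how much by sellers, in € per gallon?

Consumers bear €6 per gallon; sellers bear €5 per gallon.

Without the tax, 147 − 5P = 6P + 26 gives 11P = 121, so P* = €11 and Q* = 92.
With the tax collected from sellers, supply shifts: Qs = 6(P − 11) + 26.
Solving gives Q = 62 with consumers paying €17 and sellers receiving €6 (the €11 wedge).
Burden on consumers: €6; on sellers: €5. (They sum to €11.)
The less price-elastic side of the market bears the larger share of a per-unit tax.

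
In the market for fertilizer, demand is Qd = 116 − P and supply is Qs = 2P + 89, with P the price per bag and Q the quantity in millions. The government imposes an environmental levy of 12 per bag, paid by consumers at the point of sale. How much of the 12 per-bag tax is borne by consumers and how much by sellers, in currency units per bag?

Before the tax: set 116 − P = 2P + 89 → P* = 9, Q* = 107.
With the tax collected from consumers, demand (in seller-price terms) shifts: Qd = 116 − (P + 12).
Solving gives Q = 99 with consumers paying 17 and sellers receiving 5 (the 12 wedge).
Burden on consumers: 8; on sellers: 4. (They sum to 12.)

Consumers bear 8 per bag; sellers bear 4 per bag.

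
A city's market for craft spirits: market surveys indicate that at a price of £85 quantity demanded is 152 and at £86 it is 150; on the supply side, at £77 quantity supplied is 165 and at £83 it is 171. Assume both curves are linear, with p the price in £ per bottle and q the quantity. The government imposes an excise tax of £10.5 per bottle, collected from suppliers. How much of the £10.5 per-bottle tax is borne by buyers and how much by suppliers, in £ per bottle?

Demand slope: (150 − 152)/(86 − 85) = -2, so qd = 322 − 2p.
Supply slope: (171 − 165)/(83 − 77) = 1, so qs = p + 88.
Before the tax: set 322 − 2p = p + 88 → p* = £78, q* = 166.
With the tax collected from suppliers, supply shifts: qs = (p − 10.5) + 88.
New equilibrium: buyers pay £81.5, suppliers receive £71, q = 159. (Wedge: pb − ps = 10.5.)
Burden on buyers: £3.5; on suppliers: £7. (They sum to £10.5.)
The less price-elastic side of the market bears the larger share of a per-unit tax.

Buyers bear £3.5 per bottle; suppliers bear £7 per bottle.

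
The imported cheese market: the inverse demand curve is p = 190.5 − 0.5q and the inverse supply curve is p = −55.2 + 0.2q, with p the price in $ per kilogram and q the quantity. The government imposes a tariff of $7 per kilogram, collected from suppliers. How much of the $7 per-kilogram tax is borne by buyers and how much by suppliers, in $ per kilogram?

Buyers bear $5 per kilogram; suppliers bear $2 per kilogram.

Rewrite in direct form: qd = 381 − 2p and qs = 5p + 276.
Before the tax: set 381 − 2p = 5p + 276 → p* = $15, q* = 351.
With the tax collected from suppliers, supply shifts: qs = 5(p − 7) + 276.
Solving gives q = 341 with buyers paying $20 and suppliers receiving $13 (the $7 wedge).
Burden on buyers: $5; on suppliers: $2. (They sum to $7.)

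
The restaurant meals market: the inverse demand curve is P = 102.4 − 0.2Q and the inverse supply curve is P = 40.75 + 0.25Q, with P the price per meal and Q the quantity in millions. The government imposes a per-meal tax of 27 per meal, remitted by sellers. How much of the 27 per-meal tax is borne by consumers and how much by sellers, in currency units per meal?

Rewrite in direct form: Qd = 512 − 5P and Qs = 4P − 163.
Before the tax: set 512 − 5P = 4P − 163 → P* = 75, Q* = 137.
With the tax collected from sellers, supply shifts: Qs = 4(P − 27) − 163.
Solving gives Q = 77 with consumers paying 87 and sellers receiving 60 (the 27 wedge).
Burden on consumers: 12; on sellers: 15. (They sum to 27.)

Consumers bear 12 per meal; sellers bear 15 per meal.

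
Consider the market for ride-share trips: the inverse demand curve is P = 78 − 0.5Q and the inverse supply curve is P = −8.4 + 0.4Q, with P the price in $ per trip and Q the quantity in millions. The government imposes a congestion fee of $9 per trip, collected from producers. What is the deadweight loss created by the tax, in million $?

Deadweight loss = $45 million.

Rewrite in direct form: Qd = 156 − 2P and Qs = 2.5P + 21.
Without the tax, 156 − 2P = 2.5P + 21 gives 4.5P = 135, so P* = $30 and Q* = 96.
With the tax collected from producers, supply shifts: Qs = 2.5(P − 9) + 21.
New equilibrium: buyers pay $35, producers receive $26, Q = 86. (Wedge: Pb − Ps = 9.)
Quantity falls by |ΔQ| = |96 − 86| = 10.
DWL = ½ · t · |ΔQ| = ½ · 9 · 10 = $45.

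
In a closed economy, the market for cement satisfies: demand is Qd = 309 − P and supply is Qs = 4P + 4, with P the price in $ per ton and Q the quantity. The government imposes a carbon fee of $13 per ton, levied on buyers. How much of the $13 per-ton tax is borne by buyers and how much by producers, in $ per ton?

Buyers bear $10.4 per ton; producers bear $2.6 per ton.

Before the tax: set 309 − P = 4P + 4 → P* = $61, Q* = 248.
With the tax collected from buyers, demand (in seller-price terms) shifts: Qd = 309 − (P + 13).
New equilibrium: buyers pay $71.4, producers receive $58.4, Q = 237.6. (Wedge: Pb − Ps = 13.)
Burden on buyers: $10.4; on producers: $2.6. (They sum to $13.)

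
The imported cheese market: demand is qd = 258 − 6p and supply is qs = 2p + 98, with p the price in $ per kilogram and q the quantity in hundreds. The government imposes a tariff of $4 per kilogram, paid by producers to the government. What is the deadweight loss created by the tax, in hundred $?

Before the tax: set 258 − 6p = 2p + 98 → p* = $20, q* = 138.
With the tax collected from producers, supply shifts: qs = 2(p − 4) + 98.
Solving gives q = 132 with consumers paying $21 and producers receiving $17 (the $4 wedge).
Quantity falls by |ΔQ| = |138 − 132| = 6.
DWL = ½ · t · |ΔQ| = ½ · 4 · 6 = $12.

Deadweight loss = $12 hundred.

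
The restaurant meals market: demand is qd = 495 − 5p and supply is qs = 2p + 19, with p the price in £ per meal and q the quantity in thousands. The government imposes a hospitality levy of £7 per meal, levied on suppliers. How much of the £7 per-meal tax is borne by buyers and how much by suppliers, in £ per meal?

Before the tax: set 495 − 5p = 2p + 19 → p* = £68, q* = 155.
With the tax collected from suppliers, supply shifts: qs = 2(p − 7) + 19.
New equilibrium: buyers pay £70, suppliers receive £63, q = 145. (Wedge: pb − ps = 7.)
Burden on buyers: £2; on suppliers: £5. (They sum to £7.)
The less price-elastic side of the market bears the larger share of a per-unit tax.

Buyers bear £2 per meal; suppliers bear £5 per meal.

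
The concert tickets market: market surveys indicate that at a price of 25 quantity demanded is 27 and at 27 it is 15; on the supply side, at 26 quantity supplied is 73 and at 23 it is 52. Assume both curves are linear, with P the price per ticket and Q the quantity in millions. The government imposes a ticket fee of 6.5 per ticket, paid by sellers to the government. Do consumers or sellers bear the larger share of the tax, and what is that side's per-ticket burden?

Consumers bear the larger share: 3.5 per ticket.

Demand slope: (15 − 27)/(27 − 25) = -6, so Qd = 177 − 6P.
Supply slope: (52 − 73)/(23 − 26) = 7, so Qs = 7P − 109.
Without the tax, 177 − 6P = 7P − 109 gives 13P = 286, so P* = 22 and Q* = 45.
With the tax collected from sellers, supply shifts: Qs = 7(P − 6.5) − 109.
Solving gives Q = 24 with consumers paying 25.5 and sellers receiving 19 (the 6.5 wedge).
Per-ticket burden: consumers 3.5, sellers 3.
Consumers take the larger share because demand is less price-elastic here (demand slope 6 vs supply slope 7).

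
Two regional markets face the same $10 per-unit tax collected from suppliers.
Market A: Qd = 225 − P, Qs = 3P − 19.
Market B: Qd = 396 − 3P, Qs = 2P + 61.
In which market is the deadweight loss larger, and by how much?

Market B, by $22.5.

Market A: pre-tax P* = $61, Q* = 164; post-tax Q = 156.5; deadweight loss = $37.5.
Market B: pre-tax P* = $67, Q* = 195; post-tax Q = 183; deadweight loss = $60.
Difference: $37.5 vs $60 → market B is larger by $22.5.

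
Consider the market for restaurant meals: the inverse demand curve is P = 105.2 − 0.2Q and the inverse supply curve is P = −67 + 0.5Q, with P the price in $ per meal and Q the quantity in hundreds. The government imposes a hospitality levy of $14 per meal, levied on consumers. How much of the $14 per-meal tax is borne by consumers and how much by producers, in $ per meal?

Inverting to Q(P) form: Qd = 526 − 5P; Qs = 2P + 134.
Without the tax, 526 − 5P = 2P + 134 gives 7P = 392, so P* = $56 and Q* = 246.
With the tax collected from consumers, demand (in seller-price terms) shifts: Qd = 526 − 5(P + 14).
New equilibrium: consumers pay $60, producers receive $46, Q = 226. (Wedge: Pb − Ps = 14.)
Burden on consumers: $4; on producers: $10. (They sum to $14.)
The less price-elastic side of the market bears the larger share of a per-unit tax.

Consumers bear $4 per meal; producers bear $10 per meal.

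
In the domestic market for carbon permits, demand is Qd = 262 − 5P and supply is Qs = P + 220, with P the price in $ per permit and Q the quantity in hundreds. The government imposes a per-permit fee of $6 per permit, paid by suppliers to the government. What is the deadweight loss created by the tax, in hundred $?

Before the tax: set 262 − 5P = P + 220 → P* = $7, Q* = 227.
With the tax collected from suppliers, supply shifts: Qs = (P − 6) + 220.
New equilibrium: consumers pay $8, suppliers receive $2, Q = 222. (Wedge: Pb − Ps = 6.)
Quantity falls by |ΔQ| = |227 − 222| = 5.
DWL = ½ · t · |ΔQ| = ½ · 6 · 5 = $15.

Deadweight loss = $15 hundred.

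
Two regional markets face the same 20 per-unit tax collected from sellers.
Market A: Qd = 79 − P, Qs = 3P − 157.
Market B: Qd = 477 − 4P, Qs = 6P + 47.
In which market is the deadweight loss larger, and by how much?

Market B, by 330.

Market A: pre-tax P* = 59, Q* = 20; post-tax Q = 5; deadweight loss = 150.
Market B: pre-tax P* = 43, Q* = 305; post-tax Q = 257; deadweight loss = 480.
Difference: 150 vs 480 → market B is larger by 330.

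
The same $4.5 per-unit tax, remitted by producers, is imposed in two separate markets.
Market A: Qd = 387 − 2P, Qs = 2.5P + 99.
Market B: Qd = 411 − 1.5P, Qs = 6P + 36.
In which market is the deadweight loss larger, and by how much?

Market B, by $0.9.

Market A: pre-tax P* = $64, Q* = 259; post-tax Q = 254; deadweight loss = $11.25.
Market B: pre-tax P* = $50, Q* = 336; post-tax Q = 330.6; deadweight loss = $12.15.
Difference: $11.25 vs $12.15 → market B is larger by $0.9.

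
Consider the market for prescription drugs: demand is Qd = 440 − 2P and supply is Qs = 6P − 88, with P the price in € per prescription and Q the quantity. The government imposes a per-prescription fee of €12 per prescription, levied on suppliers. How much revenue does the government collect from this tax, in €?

Without the tax, 440 − 2P = 6P − 88 gives 8P = 528, so P* = €66 and Q* = 308.
With the tax collected from suppliers, supply shifts: Qs = 6(P − 12) − 88.
Solving gives Q = 290 with buyers paying €75 and suppliers receiving €63 (the €12 wedge).
Revenue = t · Q = 12 · 290 = €3480.

Tax revenue = €3480.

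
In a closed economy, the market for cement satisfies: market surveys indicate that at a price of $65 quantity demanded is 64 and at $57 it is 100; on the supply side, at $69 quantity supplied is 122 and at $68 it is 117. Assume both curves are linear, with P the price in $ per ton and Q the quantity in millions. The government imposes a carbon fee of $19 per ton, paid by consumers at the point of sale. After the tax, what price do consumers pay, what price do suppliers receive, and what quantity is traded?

Demand slope: (100 − 64)/(57 − 65) = -4.5, so Qd = 356.5 − 4.5P.
Supply slope: (117 − 122)/(68 − 69) = 5, so Qs = 5P − 223.
Before the tax: set 356.5 − 4.5P = 5P − 223 → P* = $61, Q* = 82.
With the tax collected from consumers, demand (in seller-price terms) shifts: Qd = 356.5 − 4.5(P + 19).
Solving gives Q = 37 with consumers paying $71 and suppliers receiving $52 (the $19 wedge).
The less price-elastic side of the market bears the larger share of a per-unit tax.

Consumers pay $71; suppliers receive $52; quantity = 37.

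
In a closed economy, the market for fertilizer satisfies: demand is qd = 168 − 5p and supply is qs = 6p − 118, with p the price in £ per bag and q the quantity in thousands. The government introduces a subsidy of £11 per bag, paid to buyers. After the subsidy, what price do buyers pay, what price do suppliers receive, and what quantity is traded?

Without the subsidy, 168 − 5p = 6p − 118 gives 11p = 286, so p* = £26 and q* = 38.
With a per-unit subsidy paid to buyers, each effectively pays p − 11, so demand becomes qd = 168 − 5(p − 11).
New equilibrium: buyers pay £20, suppliers receive £31, q = 68. (Wedge: pb − ps = −11.)

Buyers pay £20; suppliers receive £31; quantity = 68.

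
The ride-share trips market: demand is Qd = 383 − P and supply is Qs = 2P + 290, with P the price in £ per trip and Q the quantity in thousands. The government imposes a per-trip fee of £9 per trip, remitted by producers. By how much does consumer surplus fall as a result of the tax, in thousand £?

Consumer surplus falls by £2094 thousand.

Before the tax: set 383 − P = 2P + 290 → P* = £31, Q* = 352.
With the tax collected from producers, supply shifts: Qs = 2(P − 9) + 290.
Solving gives Q = 346 with buyers paying £37 and producers receiving £28 (the £9 wedge).
ΔCS is the trapezoid between Q = 346 and Q = 352 of height £6: ½ · (352 + 346) · 6 = £2094.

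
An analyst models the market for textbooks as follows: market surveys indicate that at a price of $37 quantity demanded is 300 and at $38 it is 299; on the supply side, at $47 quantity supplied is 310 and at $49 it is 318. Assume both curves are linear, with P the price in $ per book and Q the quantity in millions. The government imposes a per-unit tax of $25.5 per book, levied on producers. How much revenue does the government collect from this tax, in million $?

Tax revenue = $6976.8 million.

Demand slope: (299 − 300)/(38 − 37) = -1, so Qd = 337 − P.
Supply slope: (318 − 310)/(49 − 47) = 4, so Qs = 4P + 122.
Before the tax: set 337 − P = 4P + 122 → P* = $43, Q* = 294.
With the tax collected from producers, supply shifts: Qs = 4(P − 25.5) + 122.
Solving gives Q = 273.6 with consumers paying $63.4 and producers receiving $37.9 (the $25.5 wedge).
Revenue = t · Q = 25.5 · 273.6 = $6976.8.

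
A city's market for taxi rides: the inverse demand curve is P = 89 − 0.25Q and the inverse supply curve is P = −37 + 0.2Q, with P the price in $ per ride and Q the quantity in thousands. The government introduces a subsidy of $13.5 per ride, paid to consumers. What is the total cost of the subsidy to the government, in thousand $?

Rewrite in direct form: Qd = 356 − 4P and Qs = 5P + 185.
Before the subsidy: set 356 − 4P = 5P + 185 → P* = $19, Q* = 280.
With a per-unit subsidy paid to consumers, each effectively pays P − 13.5, so demand becomes Qd = 356 − 4(P − 13.5).
New equilibrium: consumers pay $11.5, sellers receive $25, Q = 310. (Wedge: Pb − Ps = −13.5.)
Outlay = t · Q = 13.5 · 310 = $4185.

Government outlay = $4185 thousand.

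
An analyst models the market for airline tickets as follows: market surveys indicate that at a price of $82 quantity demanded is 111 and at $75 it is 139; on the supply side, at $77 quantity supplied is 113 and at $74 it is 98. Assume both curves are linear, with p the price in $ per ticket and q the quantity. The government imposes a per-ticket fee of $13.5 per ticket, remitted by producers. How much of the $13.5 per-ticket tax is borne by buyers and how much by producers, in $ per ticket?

Buyers bear $7.5 per ticket; producers bear $6 per ticket.

Demand slope: (139 − 111)/(75 − 82) = -4, so qd = 439 − 4p.
Supply slope: (98 − 113)/(74 − 77) = 5, so qs = 5p − 272.
Without the tax, 439 − 4p = 5p − 272 gives 9p = 711, so p* = $79 and q* = 123.
With the tax collected from producers, supply shifts: qs = 5(p − 13.5) − 272.
Solving gives q = 93 with buyers paying $86.5 and producers receiving $73 (the $13.5 wedge).
Burden on buyers: $7.5; on producers: $6. (They sum to $13.5.)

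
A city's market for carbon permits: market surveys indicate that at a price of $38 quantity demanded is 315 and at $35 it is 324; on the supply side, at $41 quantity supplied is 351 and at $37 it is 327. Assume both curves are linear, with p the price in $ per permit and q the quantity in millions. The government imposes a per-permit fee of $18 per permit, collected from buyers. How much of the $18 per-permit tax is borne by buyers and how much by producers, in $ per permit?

Demand slope: (324 − 315)/(35 − 38) = -3, so qd = 429 − 3p.
Supply slope: (327 − 351)/(37 − 41) = 6, so qs = 6p + 105.
Without the tax, 429 − 3p = 6p + 105 gives 9p = 324, so p* = $36 and q* = 321.
With the tax collected from buyers, demand (in seller-price terms) shifts: qd = 429 − 3(p + 18).
Solving gives q = 285 with buyers paying $48 and producers receiving $30 (the $18 wedge).
Burden on buyers: $12; on producers: $6. (They sum to $18.)

Buyers bear $12 per permit; producers bear $6 per permit.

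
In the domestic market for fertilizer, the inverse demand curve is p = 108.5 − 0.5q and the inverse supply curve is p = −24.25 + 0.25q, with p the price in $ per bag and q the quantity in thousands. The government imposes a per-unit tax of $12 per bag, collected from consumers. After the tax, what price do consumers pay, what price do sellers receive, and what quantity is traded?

Inverting to q(p) form: qd = 217 − 2p; qs = 4p + 97.
Without the tax, 217 − 2p = 4p + 97 gives 6p = 120, so p* = $20 and q* = 177.
With the tax collected from consumers, demand (in seller-price terms) shifts: qd = 217 − 2(p + 12).
Solving gives q = 161 with consumers paying $28 and sellers receiving $16 (the $12 wedge).

Consumers pay $28; sellers receive $16; quantity = 161.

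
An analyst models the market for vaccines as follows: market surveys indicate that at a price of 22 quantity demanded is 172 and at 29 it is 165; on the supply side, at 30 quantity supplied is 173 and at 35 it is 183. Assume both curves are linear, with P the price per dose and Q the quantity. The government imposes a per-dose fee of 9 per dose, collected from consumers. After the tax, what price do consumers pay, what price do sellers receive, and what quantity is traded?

Demand slope: (165 − 172)/(29 − 22) = -1, so Qd = 194 − P.
Supply slope: (183 − 173)/(35 − 30) = 2, so Qs = 2P + 113.
Without the tax, 194 − P = 2P + 113 gives 3P = 81, so P* = 27 and Q* = 167.
With the tax collected from consumers, demand (in seller-price terms) shifts: Qd = 194 − (P + 9).
New equilibrium: consumers pay 33, sellers receive 24, Q = 161. (Wedge: Pb − Ps = 9.)

Consumers pay 33; sellers receive 24; quantity = 161.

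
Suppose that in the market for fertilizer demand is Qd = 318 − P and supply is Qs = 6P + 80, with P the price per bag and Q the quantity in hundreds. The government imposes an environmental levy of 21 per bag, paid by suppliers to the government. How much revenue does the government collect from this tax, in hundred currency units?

Without the tax, 318 − P = 6P + 80 gives 7P = 238, so P* = 34 and Q* = 284.
With the tax collected from suppliers, supply shifts: Qs = 6(P − 21) + 80.
Solving gives Q = 266 with buyers paying 52 and suppliers receiving 31 (the 21 wedge).
Revenue = t · Q = 21 · 266 = 5586.

Tax revenue = 5586 hundred.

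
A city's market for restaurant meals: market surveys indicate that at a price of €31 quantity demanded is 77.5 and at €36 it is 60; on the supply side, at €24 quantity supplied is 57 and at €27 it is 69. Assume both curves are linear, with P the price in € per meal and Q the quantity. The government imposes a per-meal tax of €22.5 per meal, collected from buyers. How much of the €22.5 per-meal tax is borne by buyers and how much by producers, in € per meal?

Demand slope: (60 − 77.5)/(36 − 31) = -3.5, so Qd = 186 − 3.5P.
Supply slope: (69 − 57)/(27 − 24) = 4, so Qs = 4P − 39.
Without the tax, 186 − 3.5P = 4P − 39 gives 7.5P = 225, so P* = €30 and Q* = 81.
With the tax collected from buyers, demand (in seller-price terms) shifts: Qd = 186 − 3.5(P + 22.5).
New equilibrium: buyers pay €42, producers receive €19.5, Q = 39. (Wedge: Pb − Ps = 22.5.)
Burden on buyers: €12; on producers: €10.5. (They sum to €22.5.)

Buyers bear €12 per meal; producers bear €10.5 per meal.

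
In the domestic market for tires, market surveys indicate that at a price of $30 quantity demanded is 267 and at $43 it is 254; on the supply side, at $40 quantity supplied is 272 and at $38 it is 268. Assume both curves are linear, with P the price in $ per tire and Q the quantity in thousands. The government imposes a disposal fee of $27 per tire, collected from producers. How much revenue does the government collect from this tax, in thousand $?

Demand slope: (254 − 267)/(43 − 30) = -1, so Qd = 297 − P.
Supply slope: (268 − 272)/(38 − 40) = 2, so Qs = 2P + 192.
Without the tax, 297 − P = 2P + 192 gives 3P = 105, so P* = $35 and Q* = 262.
With the tax collected from producers, supply shifts: Qs = 2(P − 27) + 192.
New equilibrium: buyers pay $53, producers receive $26, Q = 244. (Wedge: Pb − Ps = 27.)
Revenue = t · Q = 27 · 244 = $6588.

Tax revenue = $6588 thousand.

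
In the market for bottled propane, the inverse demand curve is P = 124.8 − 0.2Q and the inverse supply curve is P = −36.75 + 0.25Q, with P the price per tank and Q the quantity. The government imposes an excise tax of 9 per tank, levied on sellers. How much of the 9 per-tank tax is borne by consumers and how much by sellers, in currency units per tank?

Consumers bear 4 per tank; sellers bear 5 per tank.

Inverting to Q(P) form: Qd = 624 − 5P; Qs = 4P + 147.
Without the tax, 624 − 5P = 4P + 147 gives 9P = 477, so P* = 53 and Q* = 359.
With the tax collected from sellers, supply shifts: Qs = 4(P − 9) + 147.
New equilibrium: consumers pay 57, sellers receive 48, Q = 339. (Wedge: Pb − Ps = 9.)
Burden on consumers: 4; on sellers: 5. (They sum to 9.)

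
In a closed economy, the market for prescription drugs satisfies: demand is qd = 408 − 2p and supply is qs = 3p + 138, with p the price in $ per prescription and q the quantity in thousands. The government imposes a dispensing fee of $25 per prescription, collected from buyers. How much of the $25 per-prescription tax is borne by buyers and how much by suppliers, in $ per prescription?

Before the tax: set 408 − 2p = 3p + 138 → p* = $54, q* = 300.
With the tax collected from buyers, demand (in seller-price terms) shifts: qd = 408 − 2(p + 25).
New equilibrium: buyers pay $69, suppliers receive $44, q = 270. (Wedge: pb − ps = 25.)
Burden on buyers: $15; on suppliers: $10. (They sum to $25.)
The less price-elastic side of the market bears the larger share of a per-unit tax.

Buyers bear $15 per prescription; suppliers bear $10 per prescription.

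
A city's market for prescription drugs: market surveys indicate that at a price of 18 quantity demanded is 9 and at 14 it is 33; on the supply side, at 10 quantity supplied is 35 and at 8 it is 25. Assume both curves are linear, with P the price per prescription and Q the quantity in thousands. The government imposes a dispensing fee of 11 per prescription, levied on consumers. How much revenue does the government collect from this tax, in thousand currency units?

Tax revenue = 165 thousand.

Demand slope: (33 − 9)/(14 − 18) = -6, so Qd = 117 − 6P.
Supply slope: (25 − 35)/(8 − 10) = 5, so Qs = 5P − 15.
Before the tax: set 117 − 6P = 5P − 15 → P* = 12, Q* = 45.
With the tax collected from consumers, demand (in seller-price terms) shifts: Qd = 117 − 6(P + 11).
Solving gives Q = 15 with consumers paying 17 and suppliers receiving 6 (the 11 wedge).
Revenue = t · Q = 11 · 15 = 165.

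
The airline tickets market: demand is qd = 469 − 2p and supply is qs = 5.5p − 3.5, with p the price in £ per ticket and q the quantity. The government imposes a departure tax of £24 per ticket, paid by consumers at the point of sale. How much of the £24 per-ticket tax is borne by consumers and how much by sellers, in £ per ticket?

Consumers bear £17.6 per ticket; sellers bear £6.4 per ticket.

Without the tax, 469 − 2p = 5.5p − 3.5 gives 7.5p = 472.5, so p* = £63 and q* = 343.
With the tax collected from consumers, demand (in seller-price terms) shifts: qd = 469 − 2(p + 24).
Solving gives q = 307.8 with consumers paying £80.6 and sellers receiving £56.6 (the £24 wedge).
Burden on consumers: £17.6; on sellers: £6.4. (They sum to £24.)
The less price-elastic side of the market bears the larger share of a per-unit tax.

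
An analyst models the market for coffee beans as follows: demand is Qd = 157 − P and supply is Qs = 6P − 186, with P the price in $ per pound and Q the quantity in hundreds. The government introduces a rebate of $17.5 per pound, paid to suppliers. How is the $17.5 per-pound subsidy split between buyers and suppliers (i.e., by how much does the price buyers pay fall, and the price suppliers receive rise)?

Buyers gain $15 per pound; suppliers gain $2.5 per pound.

Before the subsidy: set 157 − P = 6P − 186 → P* = $49, Q* = 108.
With a per-unit subsidy paid to suppliers, each receives P + 17.5 per unit sold, so supply becomes Qs = 6(P + 17.5) − 186.
New equilibrium: buyers pay $34, suppliers receive $51.5, Q = 123. (Wedge: Pb − Ps = −17.5.)
Gain to buyers: $15; to suppliers: $2.5. (They sum to $17.5.)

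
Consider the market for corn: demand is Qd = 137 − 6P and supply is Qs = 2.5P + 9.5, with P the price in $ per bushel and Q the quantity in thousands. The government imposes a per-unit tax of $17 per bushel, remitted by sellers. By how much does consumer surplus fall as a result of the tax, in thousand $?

Without the tax, 137 − 6P = 2.5P + 9.5 gives 8.5P = 127.5, so P* = $15 and Q* = 47.
With the tax collected from sellers, supply shifts: Qs = 2.5(P − 17) + 9.5.
Solving gives Q = 17 with consumers paying $20 and sellers receiving $3 (the $17 wedge).
ΔCS is the trapezoid between Q = 17 and Q = 47 of height $5: ½ · (47 + 17) · 5 = $160.

Consumer surplus falls by $160 thousand.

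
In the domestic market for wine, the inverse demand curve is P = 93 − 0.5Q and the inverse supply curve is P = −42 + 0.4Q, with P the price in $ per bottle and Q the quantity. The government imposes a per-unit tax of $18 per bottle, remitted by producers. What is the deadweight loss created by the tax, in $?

Deadweight loss = $180.

Rewrite in direct form: Qd = 186 − 2P and Qs = 2.5P + 105.
Without the tax, 186 − 2P = 2.5P + 105 gives 4.5P = 81, so P* = $18 and Q* = 150.
With the tax collected from producers, supply shifts: Qs = 2.5(P − 18) + 105.
New equilibrium: buyers pay $28, producers receive $10, Q = 130. (Wedge: Pb − Ps = 18.)
Quantity falls by |ΔQ| = |150 − 130| = 20.
DWL = ½ · t · |ΔQ| = ½ · 18 · 20 = $180.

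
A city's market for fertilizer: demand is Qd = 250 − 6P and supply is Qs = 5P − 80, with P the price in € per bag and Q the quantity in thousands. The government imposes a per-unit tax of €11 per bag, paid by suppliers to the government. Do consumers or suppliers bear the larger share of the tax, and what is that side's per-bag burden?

Suppliers bear the larger share: €6 per bag.

Without the tax, 250 − 6P = 5P − 80 gives 11P = 330, so P* = €30 and Q* = 70.
With the tax collected from suppliers, supply shifts: Qs = 5(P − 11) − 80.
Solving gives Q = 40 with consumers paying €35 and suppliers receiving €24 (the €11 wedge).
Per-bag burden: consumers €5, suppliers €6.
Suppliers take the larger share because supply is less price-elastic here (demand slope 6 vs supply slope 5).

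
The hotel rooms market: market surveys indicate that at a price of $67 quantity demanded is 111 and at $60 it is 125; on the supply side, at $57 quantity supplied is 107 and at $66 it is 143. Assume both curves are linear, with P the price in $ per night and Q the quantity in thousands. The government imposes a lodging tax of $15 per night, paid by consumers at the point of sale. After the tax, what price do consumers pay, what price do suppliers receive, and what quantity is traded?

Demand slope: (125 − 111)/(60 − 67) = -2, so Qd = 245 − 2P.
Supply slope: (143 − 107)/(66 − 57) = 4, so Qs = 4P − 121.
Before the tax: set 245 − 2P = 4P − 121 → P* = $61, Q* = 123.
With the tax collected from consumers, demand (in seller-price terms) shifts: Qd = 245 − 2(P + 15).
New equilibrium: consumers pay $71, suppliers receive $56, Q = 103. (Wedge: Pb − Ps = 15.)
The less price-elastic side of the market bears the larger share of a per-unit tax.

Consumers pay $71; suppliers receive $56; quantity = 103.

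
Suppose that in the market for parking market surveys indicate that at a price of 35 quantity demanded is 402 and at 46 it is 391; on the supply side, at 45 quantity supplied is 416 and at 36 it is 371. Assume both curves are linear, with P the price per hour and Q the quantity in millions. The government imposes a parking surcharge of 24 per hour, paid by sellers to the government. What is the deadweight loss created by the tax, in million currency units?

Deadweight loss = 240 million.

Demand slope: (391 − 402)/(46 − 35) = -1, so Qd = 437 − P.
Supply slope: (371 − 416)/(36 − 45) = 5, so Qs = 5P + 191.
Without the tax, 437 − P = 5P + 191 gives 6P = 246, so P* = 41 and Q* = 396.
With the tax collected from sellers, supply shifts: Qs = 5(P − 24) + 191.
New equilibrium: consumers pay 61, sellers receive 37, Q = 376. (Wedge: Pb − Ps = 24.)
Quantity falls by |ΔQ| = |396 − 376| = 20.
DWL = ½ · t · |ΔQ| = ½ · 24 · 20 = 240.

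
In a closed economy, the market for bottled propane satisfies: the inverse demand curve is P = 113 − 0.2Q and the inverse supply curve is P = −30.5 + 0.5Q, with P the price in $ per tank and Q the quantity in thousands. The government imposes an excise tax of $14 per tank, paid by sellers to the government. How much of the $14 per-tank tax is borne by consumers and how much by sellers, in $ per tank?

Consumers bear $4 per tank; sellers bear $10 per tank.

Inverting to Q(P) form: Qd = 565 − 5P; Qs = 2P + 61.
Before the tax: set 565 − 5P = 2P + 61 → P* = $72, Q* = 205.
With the tax collected from sellers, supply shifts: Qs = 2(P − 14) + 61.
New equilibrium: consumers pay $76, sellers receive $62, Q = 185. (Wedge: Pb − Ps = 14.)
Burden on consumers: $4; on sellers: $10. (They sum to $14.)
The less price-elastic side of the market bears the larger share of a per-unit tax.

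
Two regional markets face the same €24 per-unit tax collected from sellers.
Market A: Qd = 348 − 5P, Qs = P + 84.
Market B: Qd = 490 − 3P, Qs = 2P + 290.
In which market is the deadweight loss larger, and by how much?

Market A: pre-tax P* = €44, Q* = 128; post-tax Q = 108; deadweight loss = €240.
Market B: pre-tax P* = €40, Q* = 370; post-tax Q = 341.2; deadweight loss = €345.6.
Difference: €240 vs €345.6 → market B is larger by €105.6.

Market B, by €105.6.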